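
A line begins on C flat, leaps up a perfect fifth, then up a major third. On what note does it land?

Bb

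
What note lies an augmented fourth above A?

D#

A fourth above A lands on the letter D.
An augmented fourth spans 6 semitones, so A moves to pitch class 3. On the letter D that is D#.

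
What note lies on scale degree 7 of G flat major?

The Gb major scale runs Gb Ab Bb Cb Db Eb F.
Degree 7 is F.

F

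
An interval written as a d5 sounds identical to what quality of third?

doubly augmented

A diminished fifth spans 6 semitones.
A third spanning 6 semitones is doubly augmented (the major third is 4).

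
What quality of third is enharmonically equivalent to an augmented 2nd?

minor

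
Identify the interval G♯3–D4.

diminished fifth

Counting letters G–A–B–C–D gives a fifth.
G#→D = 6 semitones, 1 narrower than the perfect fifth (7), so diminished.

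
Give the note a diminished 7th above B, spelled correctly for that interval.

Ab

A seventh above B lands on the letter A.
A diminished seventh spans 9 semitones, so B moves to pitch class 8. On the letter A that is Ab.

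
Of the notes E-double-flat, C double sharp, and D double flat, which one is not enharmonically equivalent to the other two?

In 12-tone equal temperament, enharmonic equivalents share a pitch class. Ebb is pitch class 2; C## is pitch class 2; Dbb is pitch class 0.
Ebb and C## share pitch class 2, while Dbb is pitch class 0.

Dbb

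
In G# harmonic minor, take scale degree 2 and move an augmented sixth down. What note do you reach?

Scale degree 2 of G# harmonic minor is A#.
An augmented sixth (10 semitones) below A# lands on the letter C, giving C.

C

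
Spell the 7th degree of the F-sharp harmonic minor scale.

The F# harmonic minor scale runs F# G# A B C# D E#.
Degree 7 is E#.

E#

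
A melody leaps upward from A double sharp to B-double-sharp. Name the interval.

major second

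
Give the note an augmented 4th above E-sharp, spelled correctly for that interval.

A##

A fourth above E lands on the letter A.
An augmented fourth spans 6 semitones, so E# moves to pitch class 11. On the letter A that is A##.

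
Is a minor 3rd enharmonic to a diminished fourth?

No

A minor third spans 3 semitones; a diminished fourth spans 4.
The spans differ, so they are not enharmonic equivalents.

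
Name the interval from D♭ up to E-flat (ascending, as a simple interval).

major second

Counting letters D–E gives a second.
Db→Eb = 2 semitones, exactly the major second.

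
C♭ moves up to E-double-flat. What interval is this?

minor third

Counting letters C–D–E gives a third.
Cb→Ebb = 3 semitones, 1 narrower than the major third (4), so minor.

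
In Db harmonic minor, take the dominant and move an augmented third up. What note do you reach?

The dominant of Db harmonic minor is Ab.
An augmented third (5 semitones) above Ab lands on the letter C, giving C#.

C#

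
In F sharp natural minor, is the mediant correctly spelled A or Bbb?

Each scale degree takes a distinct letter name. Degree 3 of a scale on F must use the letter A.
A and Bbb are enharmonically the same pitch, but only A uses the letter A, so it is the correct spelling here.

A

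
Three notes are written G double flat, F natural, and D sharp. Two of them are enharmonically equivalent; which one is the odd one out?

In 12-tone equal temperament, enharmonic equivalents share a pitch class. Gbb is pitch class 5; F is pitch class 5; D# is pitch class 3.
Gbb and F share pitch class 5, while D# is pitch class 3.

D#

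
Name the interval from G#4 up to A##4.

augmented second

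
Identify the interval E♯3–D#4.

minor seventh

Counting letters E–F–G–A–B–C–D gives a seventh.
E#→D# = 10 semitones, 1 narrower than the major seventh (11), so minor.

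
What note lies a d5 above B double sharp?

B up a perfect fifth is F#, so the target letter is F.
From B##, a diminished fifth is 6 semitones up: F##.

F##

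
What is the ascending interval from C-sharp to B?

minor seventh

Counting letters C–D–E–F–G–A–B gives a seventh.
C#→B = 10 semitones, 1 narrower than the major seventh (11), so minor.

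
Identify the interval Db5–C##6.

doubly augmented seventh

Counting letters D–E–F–G–A–B–C gives a seventh.
Db→C## = 13 semitones, 2 wider than the major seventh (11), so doubly augmented.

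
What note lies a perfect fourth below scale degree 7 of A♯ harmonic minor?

D##

Scale degree 7 of A# harmonic minor is G##.
A perfect fourth (5 semitones) below G## lands on the letter D, giving D##.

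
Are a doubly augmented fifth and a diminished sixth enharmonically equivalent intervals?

No

A doubly augmented fifth spans 9 semitones; a diminished sixth spans 7.
The spans differ, so they are not enharmonic equivalents.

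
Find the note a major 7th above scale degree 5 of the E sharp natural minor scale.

A##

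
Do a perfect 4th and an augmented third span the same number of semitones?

Yes

A perfect fourth spans 5 semitones; an augmented third spans 5.
They are enharmonically equivalent.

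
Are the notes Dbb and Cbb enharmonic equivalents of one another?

No

Two spellings are enharmonically equivalent only if they share a pitch class.
Here Dbb → 0, Cbb → 10; 0 ≠ 10, so they are not.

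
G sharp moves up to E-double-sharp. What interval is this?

augmented sixth

Counting letters G–A–B–C–D–E gives a sixth.
G#→E## = 10 semitones, 1 wider than the major sixth (9), so augmented.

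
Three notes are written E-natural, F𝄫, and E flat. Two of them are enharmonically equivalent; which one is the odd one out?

E

In 12-tone equal temperament, enharmonic equivalents share a pitch class. E is pitch class 4; Fbb is pitch class 3; Eb is pitch class 3.
Fbb and Eb share pitch class 3, while E is pitch class 4.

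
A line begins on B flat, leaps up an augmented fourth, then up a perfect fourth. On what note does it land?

An augmented fourth up from Bb is E (letter E, 6 semitones up).
A perfect fourth up from E is A (letter A, 5 semitones up).

A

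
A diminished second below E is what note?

A second below E lands on the letter D.
A diminished second spans 0 semitones, so E moves to pitch class 4. On the letter D that is D##.

D##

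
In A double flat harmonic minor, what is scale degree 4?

Dbb

The Abb harmonic minor scale runs Abb Bbb Cbb Dbb Ebb Fbb Gb.
Degree 4 is Dbb.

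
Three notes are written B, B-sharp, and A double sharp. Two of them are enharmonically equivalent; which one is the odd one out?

In 12-tone equal temperament, enharmonic equivalents share a pitch class. B is pitch class 11; B# is pitch class 0; A## is pitch class 11.
B and A## share pitch class 11, while B# is pitch class 0.

B#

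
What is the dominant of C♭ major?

Gb

Degree 5 takes the letter 4 steps above C, which is G.
In major, degree 5 sits 7 semitones above the tonic. Cb + 7 semitones is pitch class 6, spelled on G as Gb.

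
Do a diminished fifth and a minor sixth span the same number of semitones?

A diminished fifth spans 6 semitones; a minor sixth spans 8.
The spans differ, so they are not enharmonic equivalents.

No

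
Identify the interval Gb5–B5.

augmented third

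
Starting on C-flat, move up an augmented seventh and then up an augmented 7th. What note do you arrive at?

A##

An augmented seventh up from Cb is B (letter B, 12 semitones up).
An augmented seventh up from B is A## (letter A, 12 semitones up).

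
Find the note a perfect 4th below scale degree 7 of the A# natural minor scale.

D#

Scale degree 7 of A# natural minor is G#.
A perfect fourth (5 semitones) below G# lands on the letter D, giving D#.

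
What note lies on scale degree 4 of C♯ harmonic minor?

Degree 4 takes the letter 3 steps above C, which is F.
In harmonic minor, degree 4 sits 5 semitones above the tonic. C# + 5 semitones is pitch class 6, spelled on F as F#.

F#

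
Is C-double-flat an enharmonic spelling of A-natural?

Two spellings are enharmonically equivalent only if they share a pitch class.
Here Cbb → 10, A → 9; 9 ≠ 10, so they are not.

No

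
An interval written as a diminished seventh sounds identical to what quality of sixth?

A diminished seventh spans 9 semitones.
A sixth spanning 9 semitones is major (the major sixth is 9).

major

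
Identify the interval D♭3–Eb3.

major second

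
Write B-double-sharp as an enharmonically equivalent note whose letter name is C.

Plain C sits 1 semitone below B##, so on the letter C the same pitch needs a sharp: C#.

C#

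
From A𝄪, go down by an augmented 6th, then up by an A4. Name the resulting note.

F##

An augmented sixth down from A## is C# (letter C, 10 semitones down).
An augmented fourth up from C# is F## (letter F, 6 semitones up).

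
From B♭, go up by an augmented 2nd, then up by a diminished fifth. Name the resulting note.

An augmented second up from Bb is C# (letter C, 3 semitones up).
A diminished fifth up from C# is G (letter G, 6 semitones up).

G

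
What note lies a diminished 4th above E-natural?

E up a perfect fourth is A, so the target letter is A.
From E, a diminished fourth is 4 semitones up: Ab.

Ab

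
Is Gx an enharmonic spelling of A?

G## = pitch class 9 and A = pitch class 9 — the same pitch class, so they are enharmonic equivalents.

Yes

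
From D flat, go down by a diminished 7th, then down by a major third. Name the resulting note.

C

A diminished seventh down from Db is E (letter E, 9 semitones down).
A major third down from E is C (letter C, 4 semitones down).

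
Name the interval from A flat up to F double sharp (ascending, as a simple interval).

doubly augmented sixth

Counting letters A–B–C–D–E–F gives a sixth.
Ab→F## = 11 semitones, 2 wider than the major sixth (9), so doubly augmented.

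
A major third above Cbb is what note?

C up a major third is E, so the target letter is E.
From Cbb, a major third is 4 semitones up: Ebb.

Ebb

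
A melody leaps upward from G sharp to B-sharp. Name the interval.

major third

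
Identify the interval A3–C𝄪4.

The letter names run A→C, a span of 2 letter steps, so the interval is some kind of third.
A to C## is 5 semitones. A major third is 4, so 5 makes it augmented.

augmented third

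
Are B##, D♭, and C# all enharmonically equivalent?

Yes

B## is pitch class 1; Db is pitch class 1; C# is pitch class 1.
All spellings map to pitch class 1, so they are enharmonically equivalent.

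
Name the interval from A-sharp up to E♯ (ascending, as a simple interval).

The letter names run A→E, a span of 4 letter steps, so the interval is some kind of fifth.
A# to E# is 7 semitones. A perfect fifth is 7, so 7 makes it perfect.

perfect fifth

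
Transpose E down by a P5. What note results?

E down a perfect fifth is A, so the target letter is A.
From E, a perfect fifth is 7 semitones down: A.

A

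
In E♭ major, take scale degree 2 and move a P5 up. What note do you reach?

C

Scale degree 2 of Eb major is F.
A perfect fifth (7 semitones) above F lands on the letter C, giving C.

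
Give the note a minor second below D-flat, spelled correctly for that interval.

C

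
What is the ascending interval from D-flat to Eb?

major second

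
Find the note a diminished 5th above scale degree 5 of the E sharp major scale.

Scale degree 5 of E# major is B#.
A diminished fifth (6 semitones) above B# lands on the letter F, giving F#.

F#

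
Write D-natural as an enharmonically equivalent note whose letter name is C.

D is pitch class 2. The letter C alone is pitch class 0.
To reach pitch class 2 from C requires an offset of +2 semitones, i.e. double sharp: C##.

C##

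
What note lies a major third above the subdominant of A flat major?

F

The subdominant of Ab major is Db.
A major third (4 semitones) above Db lands on the letter F, giving F.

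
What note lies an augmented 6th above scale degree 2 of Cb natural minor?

Scale degree 2 of Cb natural minor is Db.
An augmented sixth (10 semitones) above Db lands on the letter B, giving B.

B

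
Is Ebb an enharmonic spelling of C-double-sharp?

Yes

Ebb is pitch class 2; C## is pitch class 2.
All spellings map to pitch class 2, so they are enharmonically equivalent.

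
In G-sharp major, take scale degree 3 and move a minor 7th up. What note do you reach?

Scale degree 3 of G# major is B#.
A minor seventh (10 semitones) above B# lands on the letter A, giving A#.

A#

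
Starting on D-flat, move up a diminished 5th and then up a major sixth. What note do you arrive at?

Fb

A diminished fifth up from Db is Abb (letter A, 6 semitones up).
A major sixth up from Abb is Fb (letter F, 9 semitones up).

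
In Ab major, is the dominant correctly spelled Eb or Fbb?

Eb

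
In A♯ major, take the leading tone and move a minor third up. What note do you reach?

B#

The leading tone of A# major is G##.
A minor third (3 semitones) above G## lands on the letter B, giving B#.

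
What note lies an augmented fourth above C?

F#

A fourth above C lands on the letter F.
An augmented fourth spans 6 semitones, so C moves to pitch class 6. On the letter F that is F#.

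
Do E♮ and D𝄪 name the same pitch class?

Yes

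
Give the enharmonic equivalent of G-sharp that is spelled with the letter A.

Plain A sits 1 semitone above G#, so on the letter A the same pitch needs a flat: Ab.

Ab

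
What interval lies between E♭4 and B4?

augmented fifth

Counting letters E–F–G–A–B gives a fifth.
Eb→B = 8 semitones, 1 wider than the perfect fifth (7), so augmented.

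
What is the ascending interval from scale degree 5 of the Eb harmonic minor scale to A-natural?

Scale degree 5 of Eb harmonic minor is Bb.
Bb up to A: letters B→A make it a seventh; 11 semitones makes it major.

major seventh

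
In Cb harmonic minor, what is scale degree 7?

Bb

Degree 7 takes the letter 6 steps above C, which is B.
In harmonic minor, degree 7 sits 11 semitones above the tonic. Cb + 11 semitones is pitch class 10, spelled on B as Bb.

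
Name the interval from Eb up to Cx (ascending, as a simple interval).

doubly augmented sixth

Counting letters E–F–G–A–B–C gives a sixth.
Eb→C## = 11 semitones, 2 wider than the major sixth (9), so doubly augmented.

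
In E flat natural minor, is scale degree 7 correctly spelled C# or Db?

Each scale degree takes a distinct letter name. Degree 7 of a scale on E must use the letter D.
Db and C# are enharmonically the same pitch, but only Db uses the letter D, so it is the correct spelling here.

Db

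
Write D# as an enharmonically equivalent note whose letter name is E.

Eb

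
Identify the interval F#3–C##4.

The letter names run F→C, a span of 4 letter steps, so the interval is some kind of fifth.
F# to C## is 8 semitones. A perfect fifth is 7, so 8 makes it augmented.

augmented fifth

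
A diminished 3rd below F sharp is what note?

A third below F lands on the letter D.
A diminished third spans 2 semitones, so F# moves to pitch class 4. On the letter D that is D##.

D##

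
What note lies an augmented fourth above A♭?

D

A up a perfect fourth is D, so the target letter is D.
From Ab, an augmented fourth is 6 semitones up: D.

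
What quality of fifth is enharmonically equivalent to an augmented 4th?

An augmented fourth spans 6 semitones.
A fifth spanning 6 semitones is diminished (the perfect fifth is 7).

diminished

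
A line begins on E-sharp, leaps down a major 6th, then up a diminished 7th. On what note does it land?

F

A major sixth down from E# is G# (letter G, 9 semitones down).
A diminished seventh up from G# is F (letter F, 9 semitones up).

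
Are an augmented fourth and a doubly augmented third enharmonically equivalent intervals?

An augmented fourth spans 6 semitones; a doubly augmented third spans 6.
They are enharmonically equivalent.

Yes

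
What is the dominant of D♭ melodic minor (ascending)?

Ab

The Db melodic minor (ascending) scale runs Db Eb Fb Gb Ab Bb C.
Degree 5 is Ab.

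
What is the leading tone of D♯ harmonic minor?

C##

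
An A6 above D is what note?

A sixth above D lands on the letter B.
An augmented sixth spans 10 semitones, so D moves to pitch class 0. On the letter B that is B#.

B#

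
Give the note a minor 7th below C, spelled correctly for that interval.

D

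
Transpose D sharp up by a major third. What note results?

A third above D lands on the letter F.
A major third spans 4 semitones, so D# moves to pitch class 7. On the letter F that is F##.

F##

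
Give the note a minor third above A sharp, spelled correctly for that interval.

A third above A lands on the letter C.
A minor third spans 3 semitones, so A# moves to pitch class 1. On the letter C that is C#.

C#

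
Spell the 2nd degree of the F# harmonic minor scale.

The F# harmonic minor scale runs F# G# A B C# D E#.
Degree 2 is G#.

G#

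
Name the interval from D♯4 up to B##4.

Counting letters D–E–F–G–A–B gives a sixth.
D#→B## = 10 semitones, 1 wider than the major sixth (9), so augmented.

augmented sixth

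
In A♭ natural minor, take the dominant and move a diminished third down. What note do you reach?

C#

The dominant of Ab natural minor is Eb.
A diminished third (2 semitones) below Eb lands on the letter C, giving C#.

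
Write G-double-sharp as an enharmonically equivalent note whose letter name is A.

Plain A sits at the same pitch as G##, so on the letter A the same pitch needs a natural: A.

A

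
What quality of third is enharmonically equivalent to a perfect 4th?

A perfect fourth spans 5 semitones.
A third spanning 5 semitones is augmented (the major third is 4).

augmented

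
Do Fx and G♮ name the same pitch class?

F## = pitch class 7 and G = pitch class 7 — the same pitch class, so they are enharmonic equivalents.

Yes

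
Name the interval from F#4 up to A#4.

Counting letters F–G–A gives a third.
F#→A# = 4 semitones, exactly the major third.

major third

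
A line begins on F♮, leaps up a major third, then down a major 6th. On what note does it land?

A major third up from F is A (letter A, 4 semitones up).
A major sixth down from A is C (letter C, 9 semitones down).

C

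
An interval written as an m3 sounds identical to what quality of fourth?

doubly diminished

A minor third spans 3 semitones.
A fourth spanning 3 semitones is doubly diminished (the perfect fourth is 5).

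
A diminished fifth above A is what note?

Eb

A fifth above A lands on the letter E.
A diminished fifth spans 6 semitones, so A moves to pitch class 3. On the letter E that is Eb.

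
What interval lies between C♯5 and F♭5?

The letter names run C→F, a span of 3 letter steps, so the interval is some kind of fourth.
C# to Fb is 3 semitones. A perfect fourth is 5, so 3 makes it doubly diminished.

doubly diminished fourth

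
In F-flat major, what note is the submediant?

The Fb major scale runs Fb Gb Ab Bbb Cb Db Eb.
Degree 6 is Db.

Db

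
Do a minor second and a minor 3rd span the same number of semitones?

A minor second spans 1 semitone; a minor third spans 3.
The spans differ, so they are not enharmonic equivalents.

No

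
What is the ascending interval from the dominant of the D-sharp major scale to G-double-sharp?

major seventh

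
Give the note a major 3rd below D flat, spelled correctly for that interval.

D down a major third is Bb, so the target letter is B.
From Db, a major third is 4 semitones down: Bbb.

Bbb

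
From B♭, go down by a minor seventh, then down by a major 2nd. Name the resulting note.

Bb

A minor seventh down from Bb is C (letter C, 10 semitones down).
A major second down from C is Bb (letter B, 2 semitones down).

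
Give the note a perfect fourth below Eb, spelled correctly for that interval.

E down a perfect fourth is B, so the target letter is B.
From Eb, a perfect fourth is 5 semitones down: Bb.

Bb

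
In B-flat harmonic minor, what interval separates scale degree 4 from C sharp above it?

Scale degree 4 of Bb harmonic minor is Eb.
Eb up to C#: letters E→C make it a sixth; 10 semitones makes it augmented.

augmented sixth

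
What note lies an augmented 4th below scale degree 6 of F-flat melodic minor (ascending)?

Abb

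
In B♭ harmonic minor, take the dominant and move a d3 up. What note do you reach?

Abb

The dominant of Bb harmonic minor is F.
A diminished third (2 semitones) above F lands on the letter A, giving Abb.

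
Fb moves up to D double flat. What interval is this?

Counting letters F–G–A–B–C–D gives a sixth.
Fb→Dbb = 8 semitones, 1 narrower than the major sixth (9), so minor.

minor sixth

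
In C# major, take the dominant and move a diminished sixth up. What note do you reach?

The dominant of C# major is G#.
A diminished sixth (7 semitones) above G# lands on the letter E, giving Eb.

Eb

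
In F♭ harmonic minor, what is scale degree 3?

Degree 3 takes the letter 2 steps above F, which is A.
In harmonic minor, degree 3 sits 3 semitones above the tonic. Fb + 3 semitones is pitch class 7, spelled on A as Abb.

Abb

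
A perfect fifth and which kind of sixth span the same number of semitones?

A perfect fifth spans 7 semitones.
A sixth spanning 7 semitones is diminished (the major sixth is 9).

diminished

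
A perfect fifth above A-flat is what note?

Eb

A fifth above A lands on the letter E.
A perfect fifth spans 7 semitones, so Ab moves to pitch class 3. On the letter E that is Eb.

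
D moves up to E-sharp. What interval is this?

augmented second

Counting letters D–E gives a second.
D→E# = 3 semitones, 1 wider than the major second (2), so augmented.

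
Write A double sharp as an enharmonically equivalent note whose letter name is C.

Cb

Plain C sits 1 semitone above A##, so on the letter C the same pitch needs a flat: Cb.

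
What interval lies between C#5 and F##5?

augmented fourth

The letter names run C→F, a span of 3 letter steps, so the interval is some kind of fourth.
C# to F## is 6 semitones. A perfect fourth is 5, so 6 makes it augmented.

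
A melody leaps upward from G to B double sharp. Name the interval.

Counting letters G–A–B gives a third.
G→B## = 6 semitones, 2 wider than the major third (4), so doubly augmented.

doubly augmented third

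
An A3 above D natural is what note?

F##

A third above D lands on the letter F.
An augmented third spans 5 semitones, so D moves to pitch class 7. On the letter F that is F##.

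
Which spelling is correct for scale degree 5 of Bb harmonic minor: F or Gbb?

F

Each scale degree takes a distinct letter name. Degree 5 of a scale on B must use the letter F.
F and Gbb are enharmonically the same pitch, but only F uses the letter F, so it is the correct spelling here.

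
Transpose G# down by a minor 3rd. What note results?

E#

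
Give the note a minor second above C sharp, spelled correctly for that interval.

C up a major second is D, so the target letter is D.
From C#, a minor second is 1 semitone up: D.

D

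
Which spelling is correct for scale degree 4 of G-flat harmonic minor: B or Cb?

Cb

Each scale degree takes a distinct letter name. Degree 4 of a scale on G must use the letter C.
Cb and B are enharmonically the same pitch, but only Cb uses the letter C, so it is the correct spelling here.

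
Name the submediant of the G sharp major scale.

E#

The G# major scale runs G# A# B# C# D# E# F##.
Degree 6 is E#.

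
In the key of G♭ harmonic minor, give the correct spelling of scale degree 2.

Ab

The Gb harmonic minor scale runs Gb Ab Bbb Cb Db Ebb F.
Degree 2 is Ab.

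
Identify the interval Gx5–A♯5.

minor second

Counting letters G–A gives a second.
G##→A# = 1 semitone, 1 narrower than the major second (2), so minor.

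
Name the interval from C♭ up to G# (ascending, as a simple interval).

doubly augmented fifth

The letter names run C→G, a span of 4 letter steps, so the interval is some kind of fifth.
Cb to G# is 9 semitones. A perfect fifth is 7, so 9 makes it doubly augmented.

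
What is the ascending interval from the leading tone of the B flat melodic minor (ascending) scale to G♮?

The leading tone of Bb melodic minor (ascending) is A.
A up to G: letters A→G make it a seventh; 10 semitones makes it minor.

minor seventh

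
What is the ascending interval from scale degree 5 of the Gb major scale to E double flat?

minor second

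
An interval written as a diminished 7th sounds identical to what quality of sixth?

major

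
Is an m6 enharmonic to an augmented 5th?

A minor sixth spans 8 semitones; an augmented fifth spans 8.
They are enharmonically equivalent.

Yes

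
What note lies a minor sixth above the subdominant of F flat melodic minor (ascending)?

Gbb

The subdominant of Fb melodic minor (ascending) is Bbb.
A minor sixth (8 semitones) above Bbb lands on the letter G, giving Gbb.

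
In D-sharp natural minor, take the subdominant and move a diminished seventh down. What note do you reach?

A##

The subdominant of D# natural minor is G#.
A diminished seventh (9 semitones) below G# lands on the letter A, giving A##.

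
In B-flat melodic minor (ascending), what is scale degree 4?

Eb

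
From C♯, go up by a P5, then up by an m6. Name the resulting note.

E

A perfect fifth up from C# is G# (letter G, 7 semitones up).
A minor sixth up from G# is E (letter E, 8 semitones up).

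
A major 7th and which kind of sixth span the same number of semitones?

doubly augmented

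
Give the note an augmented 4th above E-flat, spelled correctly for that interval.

E up a perfect fourth is A, so the target letter is A.
From Eb, an augmented fourth is 6 semitones up: A.

A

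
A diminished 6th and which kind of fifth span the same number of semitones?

A diminished sixth spans 7 semitones.
A fifth spanning 7 semitones is perfect (the perfect fifth is 7).

perfect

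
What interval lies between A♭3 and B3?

augmented second

Counting letters A–B gives a second.
Ab→B = 3 semitones, 1 wider than the major second (2), so augmented.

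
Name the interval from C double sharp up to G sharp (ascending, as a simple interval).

diminished fifth

Counting letters C–D–E–F–G gives a fifth.
C##→G# = 6 semitones, 1 narrower than the perfect fifth (7), so diminished.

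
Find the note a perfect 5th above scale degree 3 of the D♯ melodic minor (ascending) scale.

C#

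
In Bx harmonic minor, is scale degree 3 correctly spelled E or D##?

D##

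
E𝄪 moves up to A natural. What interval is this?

doubly diminished fourth

The letter names run E→A, a span of 3 letter steps, so the interval is some kind of fourth.
E## to A is 3 semitones. A perfect fourth is 5, so 3 makes it doubly diminished.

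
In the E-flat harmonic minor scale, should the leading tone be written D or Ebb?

Each scale degree takes a distinct letter name. Degree 7 of a scale on E must use the letter D.
D and Ebb are enharmonically the same pitch, but only D uses the letter D, so it is the correct spelling here.

D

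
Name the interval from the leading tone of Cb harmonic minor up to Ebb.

diminished fourth

The leading tone of Cb harmonic minor is Bb.
Bb up to Ebb: letters B→E make it a fourth; 4 semitones makes it diminished.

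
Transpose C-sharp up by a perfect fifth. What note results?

C up a perfect fifth is G, so the target letter is G.
From C#, a perfect fifth is 7 semitones up: G#.

G#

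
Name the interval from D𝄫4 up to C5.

The letter names run D→C, a span of 6 letter steps, so the interval is some kind of seventh.
Dbb to C is 12 semitones. A major seventh is 11, so 12 makes it augmented.

augmented seventh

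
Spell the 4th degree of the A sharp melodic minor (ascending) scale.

The A# melodic minor (ascending) scale runs A# B# C# D# E# F## G##.
Degree 4 is D#.

D#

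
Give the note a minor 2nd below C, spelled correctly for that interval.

C down a major second is Bb, so the target letter is B.
From C, a minor second is 1 semitone down: B.

B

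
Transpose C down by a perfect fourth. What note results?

C down a perfect fourth is G, so the target letter is G.
From C, a perfect fourth is 5 semitones down: G.

G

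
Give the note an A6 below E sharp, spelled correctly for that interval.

G

E down a major sixth is G, so the target letter is G.
From E#, an augmented sixth is 10 semitones down: G.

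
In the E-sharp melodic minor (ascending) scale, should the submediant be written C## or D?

C##

Each scale degree takes a distinct letter name. Degree 6 of a scale on E must use the letter C.
C## and D are enharmonically the same pitch, but only C## uses the letter C, so it is the correct spelling here.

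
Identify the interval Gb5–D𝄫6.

The letter names run G→D, a span of 4 letter steps, so the interval is some kind of fifth.
Gb to Dbb is 6 semitones. A perfect fifth is 7, so 6 makes it diminished.

diminished fifth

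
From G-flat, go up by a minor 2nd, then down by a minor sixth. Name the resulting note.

Cb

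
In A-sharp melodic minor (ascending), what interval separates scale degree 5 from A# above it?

perfect fourth

Scale degree 5 of A# melodic minor (ascending) is E#.
E# up to A#: letters E→A make it a fourth; 5 semitones makes it perfect.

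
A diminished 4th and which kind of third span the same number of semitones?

major

A diminished fourth spans 4 semitones.
A third spanning 4 semitones is major (the major third is 4).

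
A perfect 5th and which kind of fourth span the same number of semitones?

A perfect fifth spans 7 semitones.
A fourth spanning 7 semitones is doubly augmented (the perfect fourth is 5).

doubly augmented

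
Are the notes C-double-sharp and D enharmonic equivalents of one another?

Yes

C## = pitch class 2 and D = pitch class 2 — the same pitch class, so they are enharmonic equivalents.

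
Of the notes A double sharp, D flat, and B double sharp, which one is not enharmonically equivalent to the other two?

In 12-tone equal temperament, enharmonic equivalents share a pitch class. A## is pitch class 11; Db is pitch class 1; B## is pitch class 1.
Db and B## share pitch class 1, while A## is pitch class 11.

A##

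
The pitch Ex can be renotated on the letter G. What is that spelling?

E## is pitch class 6. The letter G alone is pitch class 7.
To reach pitch class 6 from G requires an offset of -1 semitone, i.e. flat: Gb.

Gb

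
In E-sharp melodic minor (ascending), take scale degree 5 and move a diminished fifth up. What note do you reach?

Scale degree 5 of E# melodic minor (ascending) is B#.
A diminished fifth (6 semitones) above B# lands on the letter F, giving F#.

F#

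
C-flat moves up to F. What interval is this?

augmented fourth

Counting letters C–D–E–F gives a fourth.
Cb→F = 6 semitones, 1 wider than the perfect fourth (5), so augmented.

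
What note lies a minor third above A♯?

A third above A lands on the letter C.
A minor third spans 3 semitones, so A# moves to pitch class 1. On the letter C that is C#.

C#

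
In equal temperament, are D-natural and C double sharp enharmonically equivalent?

D = pitch class 2 and C## = pitch class 2 — the same pitch class, so they are enharmonic equivalents.

Yes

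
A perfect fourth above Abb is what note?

Dbb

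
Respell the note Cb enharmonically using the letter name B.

B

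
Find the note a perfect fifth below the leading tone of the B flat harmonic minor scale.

D

The leading tone of Bb harmonic minor is A.
A perfect fifth (7 semitones) below A lands on the letter D, giving D.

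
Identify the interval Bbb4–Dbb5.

Counting letters B–C–D gives a third.
Bbb→Dbb = 3 semitones, 1 narrower than the major third (4), so minor.

minor third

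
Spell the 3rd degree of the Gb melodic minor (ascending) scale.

Degree 3 takes the letter 2 steps above G, which is B.
In melodic minor (ascending), degree 3 sits 3 semitones above the tonic. Gb + 3 semitones is pitch class 9, spelled on B as Bbb.

Bbb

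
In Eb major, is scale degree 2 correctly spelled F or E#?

F

Each scale degree takes a distinct letter name. Degree 2 of a scale on E must use the letter F.
F and E# are enharmonically the same pitch, but only F uses the letter F, so it is the correct spelling here.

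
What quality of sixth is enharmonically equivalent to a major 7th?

A major seventh spans 11 semitones.
A sixth spanning 11 semitones is doubly augmented (the major sixth is 9).

doubly augmented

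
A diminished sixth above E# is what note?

A sixth above E lands on the letter C.
A diminished sixth spans 7 semitones, so E# moves to pitch class 0. On the letter C that is C.

C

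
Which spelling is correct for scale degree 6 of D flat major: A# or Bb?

Each scale degree takes a distinct letter name. Degree 6 of a scale on D must use the letter B.
Bb and A# are enharmonically the same pitch, but only Bb uses the letter B, so it is the correct spelling here.

Bb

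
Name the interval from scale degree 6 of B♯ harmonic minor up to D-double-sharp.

augmented fifth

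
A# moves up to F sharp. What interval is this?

Counting letters A–B–C–D–E–F gives a sixth.
A#→F# = 8 semitones, 1 narrower than the major sixth (9), so minor.

minor sixth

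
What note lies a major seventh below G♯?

G down a major seventh is Ab, so the target letter is A.
From G#, a major seventh is 11 semitones down: A.

A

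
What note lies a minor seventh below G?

A seventh below G lands on the letter A.
A minor seventh spans 10 semitones, so G moves to pitch class 9. On the letter A that is A.

A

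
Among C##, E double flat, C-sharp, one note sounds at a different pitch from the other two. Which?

C#

In 12-tone equal temperament, enharmonic equivalents share a pitch class. C## is pitch class 2; Ebb is pitch class 2; C# is pitch class 1.
C## and Ebb share pitch class 2, while C# is pitch class 1.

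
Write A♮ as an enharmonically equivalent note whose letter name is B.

Plain B sits 2 semitones above A, so on the letter B the same pitch needs a double flat: Bbb.

Bbb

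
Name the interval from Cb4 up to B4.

augmented seventh

The letter names run C→B, a span of 6 letter steps, so the interval is some kind of seventh.
Cb to B is 12 semitones. A major seventh is 11, so 12 makes it augmented.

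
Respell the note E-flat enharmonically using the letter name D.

Eb is pitch class 3. The letter D alone is pitch class 2.
To reach pitch class 3 from D requires an offset of +1 semitone, i.e. sharp: D#.

D#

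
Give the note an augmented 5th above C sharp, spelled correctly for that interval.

A fifth above C lands on the letter G.
An augmented fifth spans 8 semitones, so C# moves to pitch class 9. On the letter G that is G##.

G##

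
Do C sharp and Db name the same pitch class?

C# = pitch class 1 and Db = pitch class 1 — the same pitch class, so they are enharmonic equivalents.

Yes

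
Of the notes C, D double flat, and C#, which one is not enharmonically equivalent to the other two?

C#

In 12-tone equal temperament, enharmonic equivalents share a pitch class. C is pitch class 0; Dbb is pitch class 0; C# is pitch class 1.
C and Dbb share pitch class 0, while C# is pitch class 1.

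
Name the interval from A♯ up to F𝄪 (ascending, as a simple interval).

Counting letters A–B–C–D–E–F gives a sixth.
A#→F## = 9 semitones, exactly the major sixth.

major sixth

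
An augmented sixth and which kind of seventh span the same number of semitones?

minor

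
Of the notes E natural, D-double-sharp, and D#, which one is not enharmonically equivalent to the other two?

In 12-tone equal temperament, enharmonic equivalents share a pitch class. E is pitch class 4; D## is pitch class 4; D# is pitch class 3.
E and D## share pitch class 4, while D# is pitch class 3.

D#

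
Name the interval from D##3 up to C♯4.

diminished seventh

The letter names run D→C, a span of 6 letter steps, so the interval is some kind of seventh.
D## to C# is 9 semitones. A major seventh is 11, so 9 makes it diminished.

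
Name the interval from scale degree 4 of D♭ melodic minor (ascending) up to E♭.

major sixth

Scale degree 4 of Db melodic minor (ascending) is Gb.
Gb up to Eb: letters G→E make it a sixth; 9 semitones makes it major.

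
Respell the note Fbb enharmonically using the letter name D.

Fbb is pitch class 3. The letter D alone is pitch class 2.
To reach pitch class 3 from D requires an offset of +1 semitone, i.e. sharp: D#.

D#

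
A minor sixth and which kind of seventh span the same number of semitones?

A minor sixth spans 8 semitones.
A seventh spanning 8 semitones is doubly diminished (the major seventh is 11).

doubly diminished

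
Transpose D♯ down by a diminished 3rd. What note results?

B##

A third below D lands on the letter B.
A diminished third spans 2 semitones, so D# moves to pitch class 1. On the letter B that is B##.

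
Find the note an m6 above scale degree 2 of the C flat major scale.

Bbb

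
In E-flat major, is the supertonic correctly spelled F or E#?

F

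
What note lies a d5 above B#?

F#

A fifth above B lands on the letter F.
A diminished fifth spans 6 semitones, so B# moves to pitch class 6. On the letter F that is F#.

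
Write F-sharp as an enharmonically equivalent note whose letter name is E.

E##

F# is pitch class 6. The letter E alone is pitch class 4.
To reach pitch class 6 from E requires an offset of +2 semitones, i.e. double sharp: E##.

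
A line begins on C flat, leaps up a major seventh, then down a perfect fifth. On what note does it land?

A major seventh up from Cb is Bb (letter B, 11 semitones up).
A perfect fifth down from Bb is Eb (letter E, 7 semitones down).

Eb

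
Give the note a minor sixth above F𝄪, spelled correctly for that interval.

F up a major sixth is D, so the target letter is D.
From F##, a minor sixth is 8 semitones up: D#.

D#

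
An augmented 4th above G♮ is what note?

A fourth above G lands on the letter C.
An augmented fourth spans 6 semitones, so G moves to pitch class 1. On the letter C that is C#.

C#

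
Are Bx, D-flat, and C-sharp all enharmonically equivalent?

B## = pitch class 1 and Db = pitch class 1 and C# = pitch class 1 — the same pitch class, so they are enharmonic equivalents.

Yes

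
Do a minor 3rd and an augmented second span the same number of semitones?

Yes

A minor third spans 3 semitones; an augmented second spans 3.
They are enharmonically equivalent.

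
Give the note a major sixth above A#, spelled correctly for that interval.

A sixth above A lands on the letter F.
A major sixth spans 9 semitones, so A# moves to pitch class 7. On the letter F that is F##.

F##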